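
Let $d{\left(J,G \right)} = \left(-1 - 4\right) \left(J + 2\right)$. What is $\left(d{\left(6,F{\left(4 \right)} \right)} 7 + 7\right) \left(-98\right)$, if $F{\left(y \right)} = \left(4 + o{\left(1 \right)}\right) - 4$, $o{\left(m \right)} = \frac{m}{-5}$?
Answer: $26754$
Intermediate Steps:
$o{\left(m \right)} = - \frac{m}{5}$ ($o{\left(m \right)} = m \left(- \frac{1}{5}\right) = - \frac{m}{5}$)
$F{\left(y \right)} = - \frac{1}{5}$ ($F{\left(y \right)} = \left(4 - \frac{1}{5}\right) - 4 = \frac{19}{5} - 4 = - \frac{1}{5}$)
$d{\left(J,G \right)} = -10 - 5 J$ ($d{\left(J,G \right)} = - 5 \left(2 + J\right) = -10 - 5 J$)
$\left(d{\left(6,F{\left(4 \right)} \right)} 7 + 7\right) \left(-98\right) = \left(\left(-10 - 30\right) 7 + 7\right) \left(-98\right) = \left(\left(-40\right) 7 + 7\right) \left(-98\right) = \left(-280 + 7\right) \left(-98\right) = \left(-273\right) \left(-98\right) = 26754$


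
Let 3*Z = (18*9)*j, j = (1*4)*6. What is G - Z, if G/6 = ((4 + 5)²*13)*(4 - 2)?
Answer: 11340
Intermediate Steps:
j = 24 (j = 4*6 = 24)
Z = 1296 (Z = ((18*9)*24)/3 = (162*24)/3 = (⅓)*3888 = 1296)
G = 12636 (G = 6*(((4 + 5)²*13)*(4 - 2)) = 6*((9²*13)*2) = 6*((81*13)*2) = 6*(1053*2) = 6*2106 = 12636)
G - Z = 12636 - 1*1296 = 12636 - 1296 = 11340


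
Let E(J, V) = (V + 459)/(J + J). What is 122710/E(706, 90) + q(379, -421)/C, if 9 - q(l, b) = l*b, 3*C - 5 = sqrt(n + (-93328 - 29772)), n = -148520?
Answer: 9413659573576/29826621 - 2872224*I*sqrt(7545)/271645 ≈ 3.1561e+5 - 918.43*I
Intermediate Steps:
C = 5/3 + 2*I*sqrt(7545) (C = 5/3 + sqrt(-148520 + (-93328 - 29772))/3 = 5/3 + sqrt(-148520 - 123100)/3 = 5/3 + sqrt(-271620)/3 = 5/3 + (6*I*sqrt(7545))/3 = 5/3 + 2*I*sqrt(7545) ≈ 1.6667 + 173.72*I)
E(J, V) = (459 + V)/(2*J) (E(J, V) = (459 + V)/((2*J)) = (459 + V)*(1/(2*J)) = (459 + V)/(2*J))
q(l, b) = 9 - b*l (q(l, b) = 9 - l*b = 9 - b*l)
122710/E(706, 90) + q(379, -421)/C = 122710/(((1/2)*(459 + 90)/706)) + (9 - 1*(-421)*379)/(5/3 + 2*I*sqrt(7545)) = 122710/(((1/2)*(1/706)*549)) + (9 + 159559)/(5/3 + 2*I*sqrt(7545)) = 122710/(549/1412) + 159568/(5/3 + 2*I*sqrt(7545)) = 122710*(1412/549) + 159568/(5/3 + 2*I*sqrt(7545)) = 173266520/549 + 159568/(5/3 + 2*I*sqrt(7545))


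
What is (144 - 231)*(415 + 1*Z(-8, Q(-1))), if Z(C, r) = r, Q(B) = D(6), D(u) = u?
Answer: -36627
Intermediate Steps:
Q(B) = 6
(144 - 231)*(415 + 1*Z(-8, Q(-1))) = (144 - 231)*(415 + 1*6) = -87*(415 + 6) = -87*421 = -36627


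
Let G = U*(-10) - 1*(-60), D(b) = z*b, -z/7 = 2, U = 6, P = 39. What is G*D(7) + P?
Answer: 39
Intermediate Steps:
z = -14 (z = -7*2 = -14)
D(b) = -14*b
G = 0 (G = 6*(-10) - 1*(-60) = -60 + 60 = 0)
G*D(7) + P = 0*(-14*7) + 39 = 0*(-98) + 39 = 0 + 39 = 39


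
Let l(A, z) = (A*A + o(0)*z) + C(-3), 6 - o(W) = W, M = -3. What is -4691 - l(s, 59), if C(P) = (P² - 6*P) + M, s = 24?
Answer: -5645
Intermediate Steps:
o(W) = 6 - W
C(P) = -3 + P² - 6*P (C(P) = (P² - 6*P) - 3 = -3 + P² - 6*P)
l(A, z) = 24 + A² + 6*z (l(A, z) = (A*A + (6 - 1*0)*z) + (-3 + (-3)² - 6*(-3)) = (A² + (6 + 0)*z) + (-3 + 9 + 18) = (A² + 6*z) + 24 = 24 + A² + 6*z)
-4691 - l(s, 59) = -4691 - (24 + 24² + 6*59) = -4691 - (24 + 576 + 354) = -4691 - 1*954 = -4691 - 954 = -5645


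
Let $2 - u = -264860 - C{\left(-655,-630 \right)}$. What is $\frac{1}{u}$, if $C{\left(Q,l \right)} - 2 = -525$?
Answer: $\frac{1}{264339} \approx 3.783 \cdot 10^{-6}$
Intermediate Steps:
$C{\left(Q,l \right)} = -523$ ($C{\left(Q,l \right)} = 2 - 525 = -523$)
$u = 264339$ ($u = 2 - \left(-264860 - -523\right) = 2 - \left(-264860 + 523\right) = 2 - -264337 = 2 + 264337 = 264339$)
$\frac{1}{u} = \frac{1}{264339}$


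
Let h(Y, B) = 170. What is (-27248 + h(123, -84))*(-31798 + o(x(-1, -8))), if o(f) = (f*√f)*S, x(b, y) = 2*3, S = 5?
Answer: 861026244 - 812340*√6 ≈ 8.5904e+8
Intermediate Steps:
x(b, y) = 6
o(f) = 5*f^(3/2) (o(f) = (f*√f)*5 = f^(3/2)*5 = 5*f^(3/2))
(-27248 + h(123, -84))*(-31798 + o(x(-1, -8))) = (-27248 + 170)*(-31798 + 5*6^(3/2)) = -27078*(-31798 + 5*(6*√6)) = -27078*(-31798 + 30*√6) = 861026244 - 812340*√6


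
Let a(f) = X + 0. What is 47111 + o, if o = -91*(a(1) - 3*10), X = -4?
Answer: 50205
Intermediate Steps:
a(f) = -4 (a(f) = -4 + 0 = -4)
o = 3094 (o = -91*(-4 - 3*10) = -91*(-4 - 30) = -91*(-34) = 3094)
47111 + o = 47111 + 3094 = 50205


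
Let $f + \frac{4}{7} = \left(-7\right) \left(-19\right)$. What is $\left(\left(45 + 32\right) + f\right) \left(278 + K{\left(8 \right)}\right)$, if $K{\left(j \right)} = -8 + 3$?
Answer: $57174$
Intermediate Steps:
$f = \frac{927}{7}$ ($f = - \frac{4}{7} - -133 = - \frac{4}{7} + 133 = \frac{927}{7} \approx 132.43$)
$K{\left(j \right)} = -5$
$\left(\left(45 + 32\right) + f\right) \left(278 + K{\left(8 \right)}\right) = \left(\left(45 + 32\right) + \frac{927}{7}\right) \left(278 - 5\right) = \left(77 + \frac{927}{7}\right) 273 = \frac{1466}{7} \cdot 273 = 57174$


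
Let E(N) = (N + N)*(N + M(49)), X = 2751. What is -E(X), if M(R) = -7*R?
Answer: -13248816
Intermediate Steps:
E(N) = 2*N*(-343 + N) (E(N) = (N + N)*(N - 7*49) = (2*N)*(N - 343) = (2*N)*(-343 + N) = 2*N*(-343 + N))
-E(X) = -2*2751*(-343 + 2751) = -2*2751*2408 = -1*13248816 = -13248816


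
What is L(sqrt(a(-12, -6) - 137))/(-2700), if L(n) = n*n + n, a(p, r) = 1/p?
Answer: 329/6480 - I*sqrt(4935)/16200 ≈ 0.050772 - 0.0043364*I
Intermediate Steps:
L(n) = n + n**2 (L(n) = n**2 + n = n + n**2)
L(sqrt(a(-12, -6) - 137))/(-2700) = (sqrt(1/(-12) - 137)*(1 + sqrt(1/(-12) - 137)))/(-2700) = (sqrt(-1/12 - 137)*(1 + sqrt(-1/12 - 137)))*(-1/2700) = (sqrt(-1645/12)*(1 + sqrt(-1645/12)))*(-1/2700) = ((I*sqrt(4935)/6)*(1 + I*sqrt(4935)/6))*(-1/2700) = (I*sqrt(4935)*(1 + I*sqrt(4935)/6)/6)*(-1/2700) = -I*sqrt(4935)*(1 + I*sqrt(4935)/6)/16200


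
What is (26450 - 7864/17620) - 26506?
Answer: -248646/4405 ≈ -56.446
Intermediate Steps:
(26450 - 7864/17620) - 26506 = (26450 - 7864*1/17620) - 26506 = (26450 - 1966/4405) - 26506 = 116510284/4405 - 26506 = -248646/4405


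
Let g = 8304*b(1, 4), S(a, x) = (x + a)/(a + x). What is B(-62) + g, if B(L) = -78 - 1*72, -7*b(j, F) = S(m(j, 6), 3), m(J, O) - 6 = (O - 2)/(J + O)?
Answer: -9354/7 ≈ -1336.3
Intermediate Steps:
m(J, O) = 6 + (-2 + O)/(J + O) (m(J, O) = 6 + (O - 2)/(J + O) = 6 + (-2 + O)/(J + O))
S(a, x) = 1 (S(a, x) = (a + x)/(a + x) = 1)
b(j, F) = -⅐ (b(j, F) = -⅐*1 = -⅐)
B(L) = -150 (B(L) = -78 - 72 = -150)
g = -8304/7 (g = 8304*(-⅐) = -8304/7 ≈ -1186.3)
B(-62) + g = -150 - 8304/7 = -9354/7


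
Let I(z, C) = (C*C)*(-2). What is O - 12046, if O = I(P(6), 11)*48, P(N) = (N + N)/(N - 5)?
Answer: -23662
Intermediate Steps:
P(N) = 2*N/(-5 + N) (P(N) = (2*N)/(-5 + N) = 2*N/(-5 + N))
I(z, C) = -2*C**2 (I(z, C) = C**2*(-2) = -2*C**2)
O = -11616 (O = -2*11**2*48 = -2*121*48 = -242*48 = -11616)
O - 12046 = -11616 - 12046 = -23662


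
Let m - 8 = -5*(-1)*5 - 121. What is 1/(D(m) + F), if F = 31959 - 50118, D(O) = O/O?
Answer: -1/18158 ≈ -5.5072e-5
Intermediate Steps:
m = -88 (m = 8 + (-5*(-1)*5 - 121) = 8 + (5*5 - 121) = 8 + (25 - 121) = 8 - 96 = -88)
D(O) = 1
F = -18159
1/(D(m) + F) = 1/(1 - 18159) = 1/(-18158) = -1/18158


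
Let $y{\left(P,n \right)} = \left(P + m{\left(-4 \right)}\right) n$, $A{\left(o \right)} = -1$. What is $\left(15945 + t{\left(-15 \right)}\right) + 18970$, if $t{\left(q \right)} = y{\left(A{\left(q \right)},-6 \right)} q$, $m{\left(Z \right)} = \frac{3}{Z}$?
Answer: $\frac{69515}{2} \approx 34758.0$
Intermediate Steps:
$y{\left(P,n \right)} = n \left(- \frac{3}{4} + P\right)$ ($y{\left(P,n \right)} = \left(P + \frac{3}{-4}\right) n = \left(P + 3 \left(- \frac{1}{4}\right)\right) n = \left(P - \frac{3}{4}\right) n = \left(- \frac{3}{4} + P\right) n = n \left(- \frac{3}{4} + P\right)$)
$t{\left(q \right)} = \frac{21 q}{2}$ ($t{\left(q \right)} = \frac{1}{4} \left(-6\right) \left(-3 + 4 \left(-1\right)\right) q = \frac{1}{4} \left(-6\right) \left(-3 - 4\right) q = \frac{1}{4} \left(-6\right) \left(-7\right) q = \frac{21 q}{2}$)
$\left(15945 + t{\left(-15 \right)}\right) + 18970 = \left(15945 + \frac{21}{2} \left(-15\right)\right) + 18970 = \left(15945 - \frac{315}{2}\right) + 18970 = \frac{31575}{2} + 18970 = \frac{69515}{2}$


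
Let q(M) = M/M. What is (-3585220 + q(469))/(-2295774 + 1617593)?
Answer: 3585219/678181 ≈ 5.2865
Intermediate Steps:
q(M) = 1
(-3585220 + q(469))/(-2295774 + 1617593) = (-3585220 + 1)/(-2295774 + 1617593) = -3585219/(-678181) = -3585219*(-1/678181) = 3585219/678181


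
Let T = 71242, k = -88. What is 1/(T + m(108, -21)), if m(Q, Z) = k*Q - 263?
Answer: 1/61475 ≈ 1.6267e-5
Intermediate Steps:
m(Q, Z) = -263 - 88*Q (m(Q, Z) = -88*Q - 263 = -263 - 88*Q)
1/(T + m(108, -21)) = 1/(71242 + (-263 - 88*108)) = 1/(71242 + (-263 - 9504)) = 1/(71242 - 9767) = 1/61475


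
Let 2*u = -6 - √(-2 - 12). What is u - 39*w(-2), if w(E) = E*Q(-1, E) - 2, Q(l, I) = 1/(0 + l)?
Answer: -3 - I*√14/2 ≈ -3.0 - 1.8708*I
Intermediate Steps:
Q(l, I) = 1/l
u = -3 - I*√14/2 (u = (-6 - √(-2 - 12))/2 = (-6 - √(-14))/2 = (-6 - I*√14)/2 = -3 - I*√14/2 ≈ -3.0 - 1.8708*I)
w(E) = -2 - E (w(E) = E/(-1) - 2 = E*(-1) - 2 = -E - 2 = -2 - E)
u - 39*w(-2) = (-3 - I*√14/2) - 39*(-2 - 1*(-2)) = (-3 - I*√14/2) - 39*(-2 + 2) = (-3 - I*√14/2) - 39*0 = (-3 - I*√14/2) + 0 = -3 - I*√14/2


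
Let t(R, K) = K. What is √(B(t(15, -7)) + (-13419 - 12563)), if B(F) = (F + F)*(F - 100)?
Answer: 2*I*√6121 ≈ 156.47*I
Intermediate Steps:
B(F) = 2*F*(-100 + F) (B(F) = (2*F)*(-100 + F) = 2*F*(-100 + F))
√(B(t(15, -7)) + (-13419 - 12563)) = √(2*(-7)*(-100 - 7) + (-13419 - 12563)) = √(2*(-7)*(-107) - 25982) = √(1498 - 25982) = √(-24484) = 2*I*√6121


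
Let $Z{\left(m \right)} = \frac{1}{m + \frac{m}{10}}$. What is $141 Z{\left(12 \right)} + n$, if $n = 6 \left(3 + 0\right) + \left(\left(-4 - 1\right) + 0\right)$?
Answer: $\frac{521}{22} \approx 23.682$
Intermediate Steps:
$Z{\left(m \right)} = \frac{10}{11 m}$ ($Z{\left(m \right)} = \frac{1}{m + m \frac{1}{10}} = \frac{1}{m + \frac{m}{10}} = \frac{1}{\frac{11}{10} m} = \frac{10}{11 m}$)
$n = 13$ ($n = 6 \cdot 3 + \left(-5 + 0\right) = 18 - 5 = 13$)
$141 Z{\left(12 \right)} + n = 141 \frac{10}{11 \cdot 12} + 13 = 141 \cdot \frac{10}{11} \cdot \frac{1}{12} + 13 = 141 \cdot \frac{5}{66} + 13 = \frac{235}{22} + 13 = \frac{521}{22}$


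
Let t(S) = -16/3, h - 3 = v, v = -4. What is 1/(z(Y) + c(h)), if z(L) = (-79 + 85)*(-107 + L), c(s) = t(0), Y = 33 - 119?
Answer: -3/3490 ≈ -0.00085960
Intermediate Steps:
Y = -86
h = -1 (h = 3 - 4 = -1)
t(S) = -16/3 (t(S) = -16*1/3 = -16/3)
c(s) = -16/3
z(L) = -642 + 6*L (z(L) = 6*(-107 + L) = -642 + 6*L)
1/(z(Y) + c(h)) = 1/((-642 + 6*(-86)) - 16/3) = 1/((-642 - 516) - 16/3) = 1/(-1158 - 16/3) = 1/(-3490/3) = -3/3490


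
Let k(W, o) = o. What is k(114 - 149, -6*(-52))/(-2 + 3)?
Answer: 312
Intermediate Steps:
k(114 - 149, -6*(-52))/(-2 + 3) = (-6*(-52))/(-2 + 3) = 312/1 = 312*1 = 312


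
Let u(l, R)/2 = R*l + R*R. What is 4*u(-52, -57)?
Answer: 49704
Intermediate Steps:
u(l, R) = 2*R**2 + 2*R*l (u(l, R) = 2*(R*l + R*R) = 2*(R*l + R**2) = 2*(R**2 + R*l) = 2*R**2 + 2*R*l)
4*u(-52, -57) = 4*(2*(-57)*(-57 - 52)) = 4*(2*(-57)*(-109)) = 4*12426 = 49704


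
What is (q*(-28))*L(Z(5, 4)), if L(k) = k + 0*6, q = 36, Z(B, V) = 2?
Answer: -2016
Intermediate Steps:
L(k) = k (L(k) = k + 0 = k)
(q*(-28))*L(Z(5, 4)) = (36*(-28))*2 = -1008*2 = -2016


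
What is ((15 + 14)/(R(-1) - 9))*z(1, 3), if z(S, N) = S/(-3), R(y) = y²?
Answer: 29/24 ≈ 1.2083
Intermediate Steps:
z(S, N) = -S/3 (z(S, N) = S*(-⅓) = -S/3)
((15 + 14)/(R(-1) - 9))*z(1, 3) = ((15 + 14)/((-1)² - 9))*(-⅓*1) = (29/(1 - 9))*(-⅓) = (29/(-8))*(-⅓) = (29*(-⅛))*(-⅓) = -29/8*(-⅓) = 29/24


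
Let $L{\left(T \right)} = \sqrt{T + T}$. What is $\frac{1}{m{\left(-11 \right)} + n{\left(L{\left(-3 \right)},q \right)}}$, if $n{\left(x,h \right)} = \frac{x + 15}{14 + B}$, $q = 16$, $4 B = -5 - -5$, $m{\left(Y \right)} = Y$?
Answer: $- \frac{278}{2761} - \frac{2 i \sqrt{6}}{2761} \approx -0.10069 - 0.0017744 i$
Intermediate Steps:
$B = 0$ ($B = \frac{-5 - -5}{4} = \frac{-5 + 5}{4} = \frac{1}{4} \cdot 0 = 0$)
$L{\left(T \right)} = \sqrt{2} \sqrt{T}$ ($L{\left(T \right)} = \sqrt{2 T} = \sqrt{2} \sqrt{T}$)
$n{\left(x,h \right)} = \frac{15}{14} + \frac{x}{14}$ ($n{\left(x,h \right)} = \frac{x + 15}{14 + 0} = \frac{15 + x}{14} = \left(15 + x\right) \frac{1}{14} = \frac{15}{14} + \frac{x}{14}$)
$\frac{1}{m{\left(-11 \right)} + n{\left(L{\left(-3 \right)},q \right)}} = \frac{1}{-11 + \left(\frac{15}{14} + \frac{\sqrt{2} \sqrt{-3}}{14}\right)} = \frac{1}{-11 + \left(\frac{15}{14} + \frac{\sqrt{2} i \sqrt{3}}{14}\right)} = \frac{1}{-11 + \left(\frac{15}{14} + \frac{i \sqrt{6}}{14}\right)} = \frac{1}{- \frac{139}{14} + \frac{i \sqrt{6}}{14}}$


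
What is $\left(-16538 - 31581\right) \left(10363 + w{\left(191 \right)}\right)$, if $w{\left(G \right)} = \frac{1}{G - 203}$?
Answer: $- \frac{5983838245}{12} \approx -4.9865 \cdot 10^{8}$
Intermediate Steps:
$w{\left(G \right)} = \frac{1}{-203 + G}$
$\left(-16538 - 31581\right) \left(10363 + w{\left(191 \right)}\right) = \left(-16538 - 31581\right) \left(10363 + \frac{1}{-203 + 191}\right) = - 48119 \left(10363 + \frac{1}{-12}\right) = - 48119 \left(10363 - \frac{1}{12}\right) = \left(-48119\right) \frac{124355}{12} = - \frac{5983838245}{12}$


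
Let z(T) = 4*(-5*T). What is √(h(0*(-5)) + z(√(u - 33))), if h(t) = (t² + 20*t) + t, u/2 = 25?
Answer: 2*I*√5*17^(¼) ≈ 9.0809*I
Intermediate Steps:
u = 50 (u = 2*25 = 50)
z(T) = -20*T
h(t) = t² + 21*t
√(h(0*(-5)) + z(√(u - 33))) = √((0*(-5))*(21 + 0*(-5)) - 20*√(50 - 33)) = √(0*(21 + 0) - 20*√17) = √(0*21 - 20*√17) = √(0 - 20*√17) = √(-20*√17) = 2*I*√5*17^(¼)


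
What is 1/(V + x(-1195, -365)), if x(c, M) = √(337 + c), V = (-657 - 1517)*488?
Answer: -530456/562767136301 - I*√858/1125534272602 ≈ -9.4258e-7 - 2.6025e-11*I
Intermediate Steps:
V = -1060912 (V = -2174*488 = -1060912)
1/(V + x(-1195, -365)) = 1/(-1060912 + √(337 - 1195)) = 1/(-1060912 + √(-858)) = 1/(-1060912 + I*√858)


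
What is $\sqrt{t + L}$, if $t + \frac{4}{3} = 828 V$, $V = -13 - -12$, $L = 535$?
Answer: $\frac{i \sqrt{2649}}{3} \approx 17.156 i$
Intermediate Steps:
$V = -1$ ($V = -13 + 12 = -1$)
$t = - \frac{2488}{3}$ ($t = - \frac{4}{3} + 828 \left(-1\right) = - \frac{4}{3} - 828 = - \frac{2488}{3} \approx -829.33$)
$\sqrt{t + L} = \sqrt{- \frac{2488}{3} + 535} = \sqrt{- \frac{883}{3}} = \frac{i \sqrt{2649}}{3}$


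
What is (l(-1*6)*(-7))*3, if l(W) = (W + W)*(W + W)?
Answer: -3024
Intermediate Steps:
l(W) = 4*W**2 (l(W) = (2*W)*(2*W) = 4*W**2)
(l(-1*6)*(-7))*3 = ((4*(-1*6)**2)*(-7))*3 = ((4*(-6)**2)*(-7))*3 = ((4*36)*(-7))*3 = (144*(-7))*3 = -1008*3 = -3024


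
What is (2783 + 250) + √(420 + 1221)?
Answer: 3033 + √1641 ≈ 3073.5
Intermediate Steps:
(2783 + 250) + √(420 + 1221) = 3033 + √1641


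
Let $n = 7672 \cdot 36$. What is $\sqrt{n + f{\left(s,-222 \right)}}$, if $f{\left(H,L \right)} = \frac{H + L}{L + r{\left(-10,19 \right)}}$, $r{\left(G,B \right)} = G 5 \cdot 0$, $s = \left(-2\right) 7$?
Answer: $\frac{\sqrt{3402974730}}{111} \approx 525.54$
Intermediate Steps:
$s = -14$
$r{\left(G,B \right)} = 0$ ($r{\left(G,B \right)} = 5 G 0 = 0$)
$n = 276192$
$f{\left(H,L \right)} = \frac{H + L}{L}$ ($f{\left(H,L \right)} = \frac{H + L}{L + 0} = \frac{H + L}{L}$)
$\sqrt{n + f{\left(s,-222 \right)}} = \sqrt{276192 + \frac{-14 - 222}{-222}} = \sqrt{276192 - - \frac{118}{111}} = \sqrt{276192 + \frac{118}{111}} = \sqrt{\frac{30657430}{111}} = \frac{\sqrt{3402974730}}{111}$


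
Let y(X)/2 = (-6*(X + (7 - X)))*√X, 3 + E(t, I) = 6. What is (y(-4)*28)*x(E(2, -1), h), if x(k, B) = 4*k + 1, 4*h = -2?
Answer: -61152*I ≈ -61152.0*I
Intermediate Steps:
E(t, I) = 3 (E(t, I) = -3 + 6 = 3)
h = -½ (h = (¼)*(-2) = -½ ≈ -0.50000)
x(k, B) = 1 + 4*k
y(X) = -84*√X (y(X) = 2*((-6*(X + (7 - X)))*√X) = 2*((-6*7)*√X) = 2*(-42*√X) = -84*√X)
(y(-4)*28)*x(E(2, -1), h) = (-168*I*28)*(1 + 4*3) = (-168*I*28)*(1 + 12) = (-168*I*28)*13 = -4704*I*13 = -61152*I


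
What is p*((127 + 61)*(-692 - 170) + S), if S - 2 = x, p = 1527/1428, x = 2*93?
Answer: -2942529/17 ≈ -1.7309e+5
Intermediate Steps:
x = 186
p = 509/476 (p = 1527*(1/1428) = 509/476 ≈ 1.0693)
S = 188 (S = 2 + 186 = 188)
p*((127 + 61)*(-692 - 170) + S) = 509*((127 + 61)*(-692 - 170) + 188)/476 = 509*(188*(-862) + 188)/476 = 509*(-162056 + 188)/476 = (509/476)*(-161868) = -2942529/17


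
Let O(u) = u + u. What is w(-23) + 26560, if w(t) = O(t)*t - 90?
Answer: 27528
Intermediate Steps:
O(u) = 2*u
w(t) = -90 + 2*t² (w(t) = (2*t)*t - 90 = 2*t² - 90 = -90 + 2*t²)
w(-23) + 26560 = (-90 + 2*(-23)²) + 26560 = (-90 + 2*529) + 26560 = (-90 + 1058) + 26560 = 968 + 26560 = 27528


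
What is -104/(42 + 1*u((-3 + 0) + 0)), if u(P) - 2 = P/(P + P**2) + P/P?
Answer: -208/89 ≈ -2.3371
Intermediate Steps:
u(P) = 3 + P/(P + P**2) (u(P) = 2 + (P/(P + P**2) + P/P) = 2 + (P/(P + P**2) + 1) = 2 + (1 + P/(P + P**2)) = 3 + P/(P + P**2))
-104/(42 + 1*u((-3 + 0) + 0)) = -104/(42 + 1*((4 + 3*((-3 + 0) + 0))/(1 + ((-3 + 0) + 0)))) = -104/(42 + 1*((4 + 3*(-3 + 0))/(1 + (-3 + 0)))) = -104/(42 + 1*((4 + 3*(-3))/(1 - 3))) = -104/(42 + 1*((4 - 9)/(-2))) = -104/(42 + 1*(-1/2*(-5))) = -104/(42 + 1*(5/2)) = -104/(42 + 5/2) = -104/89/2 = -104*2/89 = -208/89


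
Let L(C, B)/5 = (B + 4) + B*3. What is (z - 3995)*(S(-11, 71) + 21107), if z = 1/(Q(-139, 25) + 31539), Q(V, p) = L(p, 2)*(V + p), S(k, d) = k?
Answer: -693865048128/8233 ≈ -8.4279e+7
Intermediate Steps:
L(C, B) = 20 + 20*B (L(C, B) = 5*((B + 4) + B*3) = 5*((4 + B) + 3*B) = 5*(4 + 4*B) = 20 + 20*B)
Q(V, p) = 60*V + 60*p (Q(V, p) = (20 + 20*2)*(V + p) = (20 + 40)*(V + p) = 60*(V + p) = 60*V + 60*p)
z = 1/24699 (z = 1/((60*(-139) + 60*25) + 31539) = 1/((-8340 + 1500) + 31539) = 1/(-6840 + 31539) = 1/24699 ≈ 4.0487e-5)
(z - 3995)*(S(-11, 71) + 21107) = (1/24699 - 3995)*(-11 + 21107) = -98672504/24699*21096 = -693865048128/8233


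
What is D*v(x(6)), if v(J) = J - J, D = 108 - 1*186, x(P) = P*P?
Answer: 0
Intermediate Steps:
x(P) = P²
D = -78 (D = 108 - 186 = -78)
v(J) = 0
D*v(x(6)) = -78*0 = 0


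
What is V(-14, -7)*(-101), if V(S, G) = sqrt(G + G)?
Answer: -101*I*sqrt(14) ≈ -377.91*I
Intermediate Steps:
V(S, G) = sqrt(2)*sqrt(G) (V(S, G) = sqrt(2*G) = sqrt(2)*sqrt(G))
V(-14, -7)*(-101) = (sqrt(2)*sqrt(-7))*(-101) = (sqrt(2)*(I*sqrt(7)))*(-101) = (I*sqrt(14))*(-101) = -101*I*sqrt(14)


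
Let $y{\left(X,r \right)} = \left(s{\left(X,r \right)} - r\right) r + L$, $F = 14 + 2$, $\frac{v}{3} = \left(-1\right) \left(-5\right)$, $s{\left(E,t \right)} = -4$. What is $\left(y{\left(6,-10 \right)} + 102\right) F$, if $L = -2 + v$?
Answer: $880$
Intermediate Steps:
$v = 15$ ($v = 3 \left(\left(-1\right) \left(-5\right)\right) = 3 \cdot 5 = 15$)
$L = 13$ ($L = -2 + 15 = 13$)
$F = 16$
$y{\left(X,r \right)} = 13 + r \left(-4 - r\right)$ ($y{\left(X,r \right)} = \left(-4 - r\right) r + 13 = r \left(-4 - r\right) + 13 = 13 + r \left(-4 - r\right)$)
$\left(y{\left(6,-10 \right)} + 102\right) F = \left(\left(13 - \left(-10\right)^{2} - -40\right) + 102\right) 16 = \left(\left(13 - 100 + 40\right) + 102\right) 16 = \left(-47 + 102\right) 16 = 55 \cdot 16 = 880$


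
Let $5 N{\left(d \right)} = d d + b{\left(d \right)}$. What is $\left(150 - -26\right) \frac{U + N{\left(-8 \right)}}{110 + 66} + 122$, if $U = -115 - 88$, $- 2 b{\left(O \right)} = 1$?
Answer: $- \frac{683}{10} \approx -68.3$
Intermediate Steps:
$b{\left(O \right)} = - \frac{1}{2}$ ($b{\left(O \right)} = \left(- \frac{1}{2}\right) 1 = - \frac{1}{2}$)
$U = -203$
$N{\left(d \right)} = - \frac{1}{10} + \frac{d^{2}}{5}$ ($N{\left(d \right)} = \frac{d d - \frac{1}{2}}{5} = \frac{d^{2} - \frac{1}{2}}{5} = \frac{- \frac{1}{2} + d^{2}}{5} = - \frac{1}{10} + \frac{d^{2}}{5}$)
$\left(150 - -26\right) \frac{U + N{\left(-8 \right)}}{110 + 66} + 122 = \left(150 - -26\right) \frac{-203 - \left(\frac{1}{10} - \frac{\left(-8\right)^{2}}{5}\right)}{110 + 66} + 122 = \left(150 + 26\right) \frac{-203 + \left(- \frac{1}{10} + \frac{1}{5} \cdot 64\right)}{176} + 122 = 176 \left(-203 + \left(- \frac{1}{10} + \frac{64}{5}\right)\right) \frac{1}{176} + 122 = 176 \left(-203 + \frac{127}{10}\right) \frac{1}{176} + 122 = 176 \left(\left(- \frac{1903}{10}\right) \frac{1}{176}\right) + 122 = 176 \left(- \frac{173}{160}\right) + 122 = - \frac{1903}{10} + 122 = - \frac{683}{10}$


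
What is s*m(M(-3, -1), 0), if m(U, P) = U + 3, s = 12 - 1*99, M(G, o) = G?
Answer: 0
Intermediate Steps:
s = -87 (s = 12 - 99 = -87)
m(U, P) = 3 + U
s*m(M(-3, -1), 0) = -87*(3 - 3) = -87*0 = 0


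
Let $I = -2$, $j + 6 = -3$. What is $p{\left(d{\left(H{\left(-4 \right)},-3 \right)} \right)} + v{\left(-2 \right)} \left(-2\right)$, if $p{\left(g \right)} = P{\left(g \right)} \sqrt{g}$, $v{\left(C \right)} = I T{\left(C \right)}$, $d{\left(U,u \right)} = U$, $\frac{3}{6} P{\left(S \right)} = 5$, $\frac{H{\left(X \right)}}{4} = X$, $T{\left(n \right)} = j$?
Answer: $-36 + 40 i \approx -36.0 + 40.0 i$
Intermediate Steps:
$j = -9$ ($j = -6 - 3 = -9$)
$T{\left(n \right)} = -9$
$H{\left(X \right)} = 4 X$
$P{\left(S \right)} = 10$ ($P{\left(S \right)} = 2 \cdot 5 = 10$)
$v{\left(C \right)} = 18$ ($v{\left(C \right)} = \left(-2\right) \left(-9\right) = 18$)
$p{\left(g \right)} = 10 \sqrt{g}$
$p{\left(d{\left(H{\left(-4 \right)},-3 \right)} \right)} + v{\left(-2 \right)} \left(-2\right) = 10 \sqrt{4 \left(-4\right)} + 18 \left(-2\right) = 10 \sqrt{-16} - 36 = 10 \cdot 4 i - 36 = 40 i - 36 = -36 + 40 i$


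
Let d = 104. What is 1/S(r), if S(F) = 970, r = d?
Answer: 1/970 ≈ 0.0010309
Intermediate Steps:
r = 104
1/S(r) = 1/970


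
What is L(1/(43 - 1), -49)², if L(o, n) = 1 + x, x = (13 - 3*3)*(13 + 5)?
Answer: 5329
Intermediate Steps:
x = 72 (x = (13 - 9)*18 = 4*18 = 72)
L(o, n) = 73 (L(o, n) = 1 + 72 = 73)
L(1/(43 - 1), -49)² = 73² = 5329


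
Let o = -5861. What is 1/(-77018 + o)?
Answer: -1/82879 ≈ -1.2066e-5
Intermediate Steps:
1/(-77018 + o) = 1/(-77018 - 5861) = 1/(-82879) = -1/82879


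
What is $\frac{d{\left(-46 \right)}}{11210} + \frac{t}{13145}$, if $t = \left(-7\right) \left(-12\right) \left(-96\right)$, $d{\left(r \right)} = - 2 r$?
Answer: $- \frac{1783762}{2947109} \approx -0.60526$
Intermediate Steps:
$t = -8064$ ($t = 84 \left(-96\right) = -8064$)
$\frac{d{\left(-46 \right)}}{11210} + \frac{t}{13145} = \frac{\left(-2\right) \left(-46\right)}{11210} - \frac{8064}{13145} = 92 \cdot \frac{1}{11210} - \frac{8064}{13145} = \frac{46}{5605} - \frac{8064}{13145} = - \frac{1783762}{2947109}$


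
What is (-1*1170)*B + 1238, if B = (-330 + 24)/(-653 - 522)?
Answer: 219326/235 ≈ 933.30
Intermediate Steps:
B = 306/1175 (B = -306/(-1175) = -306*(-1/1175) = 306/1175 ≈ 0.26043)
(-1*1170)*B + 1238 = -1*1170*(306/1175) + 1238 = -1170*306/1175 + 1238 = -71604/235 + 1238 = 219326/235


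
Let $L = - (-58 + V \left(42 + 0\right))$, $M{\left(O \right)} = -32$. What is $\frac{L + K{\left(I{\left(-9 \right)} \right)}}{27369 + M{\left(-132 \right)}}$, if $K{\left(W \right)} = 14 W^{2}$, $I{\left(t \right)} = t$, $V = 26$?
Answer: $\frac{100}{27337} \approx 0.003658$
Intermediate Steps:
$L = -1034$ ($L = - (-58 + 26 \left(42 + 0\right)) = - (-58 + 26 \cdot 42) = - (-58 + 1092) = \left(-1\right) 1034 = -1034$)
$\frac{L + K{\left(I{\left(-9 \right)} \right)}}{27369 + M{\left(-132 \right)}} = \frac{-1034 + 14 \left(-9\right)^{2}}{27369 - 32} = \frac{-1034 + 14 \cdot 81}{27337} = \left(-1034 + 1134\right) \frac{1}{27337} = 100 \cdot \frac{1}{27337} = \frac{100}{27337}$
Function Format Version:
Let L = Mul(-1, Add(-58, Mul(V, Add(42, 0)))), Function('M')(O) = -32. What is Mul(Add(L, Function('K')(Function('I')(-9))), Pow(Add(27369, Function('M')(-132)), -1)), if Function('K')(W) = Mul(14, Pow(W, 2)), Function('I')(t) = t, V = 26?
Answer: Rational(100, 27337) ≈ 0.0036580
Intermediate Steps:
L = -1034 (L = Mul(-1, Add(-58, Mul(26, Add(42, 0)))) = Mul(-1, Add(-58, Mul(26, 42))) = Mul(-1, Add(-58, 1092)) = Mul(-1, 1034) = -1034)
Mul(Add(L, Function('K')(Function('I')(-9))), Pow(Add(27369, Function('M')(-132)), -1)) = Mul(Add(-1034, Mul(14, Pow(-9, 2))), Pow(Add(27369, -32), -1)) = Mul(Add(-1034, Mul(14, 81)), Pow(27337, -1)) = Mul(Add(-1034, 1134), Rational(1, 27337)) = Mul(100, Rational(1, 27337)) = Rational(100, 27337)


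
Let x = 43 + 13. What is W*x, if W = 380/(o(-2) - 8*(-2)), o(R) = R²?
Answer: 1064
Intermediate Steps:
x = 56
W = 19 (W = 380/((-2)² - 8*(-2)) = 380/(4 + 16) = 380/20 = 380*(1/20) = 19)
W*x = 19*56 = 1064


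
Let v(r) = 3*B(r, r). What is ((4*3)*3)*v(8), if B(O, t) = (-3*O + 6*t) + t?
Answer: 3456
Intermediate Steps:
B(O, t) = -3*O + 7*t
v(r) = 12*r (v(r) = 3*(-3*r + 7*r) = 3*(4*r) = 12*r)
((4*3)*3)*v(8) = ((4*3)*3)*(12*8) = (12*3)*96 = 36*96 = 3456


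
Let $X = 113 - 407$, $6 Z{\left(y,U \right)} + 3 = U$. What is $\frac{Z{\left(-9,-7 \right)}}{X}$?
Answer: $\frac{5}{882} \approx 0.0056689$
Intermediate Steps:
$Z{\left(y,U \right)} = - \frac{1}{2} + \frac{U}{6}$
$X = -294$ ($X = 113 - 407 = -294$)
$\frac{Z{\left(-9,-7 \right)}}{X} = \frac{- \frac{1}{2} + \frac{1}{6} \left(-7\right)}{-294} = \left(- \frac{1}{2} - \frac{7}{6}\right) \left(- \frac{1}{294}\right) = \left(- \frac{5}{3}\right) \left(- \frac{1}{294}\right) = \frac{5}{882}$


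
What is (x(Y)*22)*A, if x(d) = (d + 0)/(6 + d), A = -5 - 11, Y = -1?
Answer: 352/5 ≈ 70.400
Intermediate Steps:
A = -16
x(d) = d/(6 + d)
(x(Y)*22)*A = (-1/(6 - 1)*22)*(-16) = (-1/5*22)*(-16) = (-1*⅕*22)*(-16) = -⅕*22*(-16) = -22/5*(-16) = 352/5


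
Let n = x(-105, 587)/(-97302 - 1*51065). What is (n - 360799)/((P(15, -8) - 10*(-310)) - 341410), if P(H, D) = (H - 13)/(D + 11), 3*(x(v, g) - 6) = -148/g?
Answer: 94267501485731/88391529852112 ≈ 1.0665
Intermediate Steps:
x(v, g) = 6 - 148/(3*g) (x(v, g) = 6 + (-148/g)/3 = 6 - 148/(3*g))
P(H, D) = (-13 + H)/(11 + D)
n = -10418/261274287 (n = (6 - 148/3/587)/(-97302 - 1*51065) = (6 - 148/3*1/587)/(-97302 - 51065) = (6 - 148/1761)/(-148367) = (10418/1761)*(-1/148367) = -10418/261274287 ≈ -3.9874e-5)
(n - 360799)/((P(15, -8) - 10*(-310)) - 341410) = (-10418/261274287 - 360799)/(((-13 + 15)/(11 - 8) - 10*(-310)) - 341410) = -94267501485731/(261274287*((2/3 + 3100) - 341410)) = -94267501485731/(261274287*(((⅓)*2 + 3100) - 341410)) = -94267501485731/(261274287*((⅔ + 3100) - 341410)) = -94267501485731/(261274287*(9302/3 - 341410)) = -94267501485731/(261274287*(-1014928/3)) = -94267501485731/261274287*(-3/1014928) = 94267501485731/88391529852112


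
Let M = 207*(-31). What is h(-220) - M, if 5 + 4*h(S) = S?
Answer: 25443/4 ≈ 6360.8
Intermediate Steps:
h(S) = -5/4 + S/4
M = -6417
h(-220) - M = (-5/4 + (¼)*(-220)) - 1*(-6417) = (-5/4 - 55) + 6417 = -225/4 + 6417 = 25443/4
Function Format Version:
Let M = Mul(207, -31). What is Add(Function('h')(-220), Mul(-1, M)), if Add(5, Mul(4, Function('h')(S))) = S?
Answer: Rational(25443, 4) ≈ 6360.8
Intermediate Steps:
Function('h')(S) = Add(Rational(-5, 4), Mul(Rational(1, 4), S))
M = -6417
Add(Function('h')(-220), Mul(-1, M)) = Add(Add(Rational(-5, 4), Mul(Rational(1, 4), -220)), Mul(-1, -6417)) = Add(Add(Rational(-5, 4), -55), 6417) = Add(Rational(-225, 4), 6417) = Rational(25443, 4)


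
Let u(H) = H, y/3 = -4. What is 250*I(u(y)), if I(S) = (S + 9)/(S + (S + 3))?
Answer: 250/7 ≈ 35.714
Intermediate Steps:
y = -12 (y = 3*(-4) = -12)
I(S) = (9 + S)/(3 + 2*S) (I(S) = (9 + S)/(S + (3 + S)) = (9 + S)/(3 + 2*S))
250*I(u(y)) = 250*((9 - 12)/(3 + 2*(-12))) = 250*(-3/(3 - 24)) = 250*(-3/(-21)) = 250*(-1/21*(-3)) = 250*(⅐) = 250/7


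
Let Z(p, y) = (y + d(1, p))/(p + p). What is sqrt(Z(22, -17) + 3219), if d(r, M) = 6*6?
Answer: sqrt(1558205)/22 ≈ 56.740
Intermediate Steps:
d(r, M) = 36
Z(p, y) = (36 + y)/(2*p) (Z(p, y) = (y + 36)/(p + p) = (36 + y)/((2*p)) = (36 + y)*(1/(2*p)) = (36 + y)/(2*p))
sqrt(Z(22, -17) + 3219) = sqrt((1/2)*(36 - 17)/22 + 3219) = sqrt((1/2)*(1/22)*19 + 3219) = sqrt(19/44 + 3219) = sqrt(141655/44) = sqrt(1558205)/22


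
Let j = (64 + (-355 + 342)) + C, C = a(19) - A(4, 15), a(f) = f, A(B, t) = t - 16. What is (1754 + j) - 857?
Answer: 968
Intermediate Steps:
A(B, t) = -16 + t
C = 20 (C = 19 - (-16 + 15) = 19 - 1*(-1) = 19 + 1 = 20)
j = 71 (j = (64 + (-355 + 342)) + 20 = (64 - 13) + 20 = 51 + 20 = 71)
(1754 + j) - 857 = (1754 + 71) - 857 = 1825 - 857 = 968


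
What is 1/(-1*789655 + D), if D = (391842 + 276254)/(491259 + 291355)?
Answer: -391307/308997195037 ≈ -1.2664e-6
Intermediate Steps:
D = 334048/391307 (D = 668096/782614 = 668096*(1/782614) = 334048/391307 ≈ 0.85367)
1/(-1*789655 + D) = 1/(-1*789655 + 334048/391307) = 1/(-789655 + 334048/391307) = 1/(-308997195037/391307) = -391307/308997195037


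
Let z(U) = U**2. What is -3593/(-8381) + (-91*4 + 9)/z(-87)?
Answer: 835178/2187441 ≈ 0.38181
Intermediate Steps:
-3593/(-8381) + (-91*4 + 9)/z(-87) = -3593/(-8381) + (-91*4 + 9)/((-87)**2) = -3593*(-1/8381) + (-364 + 9)/7569 = 3593/8381 - 355*1/7569 = 3593/8381 - 355/7569 = 835178/2187441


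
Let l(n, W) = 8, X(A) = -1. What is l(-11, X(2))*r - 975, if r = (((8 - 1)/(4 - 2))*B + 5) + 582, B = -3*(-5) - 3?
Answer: 4057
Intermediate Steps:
B = 12 (B = 15 - 3 = 12)
r = 629 (r = (((8 - 1)/(4 - 2))*12 + 5) + 582 = ((7/2)*12 + 5) + 582 = (42 + 5) + 582 = 47 + 582 = 629)
l(-11, X(2))*r - 975 = 8*629 - 975 = 5032 - 975 = 4057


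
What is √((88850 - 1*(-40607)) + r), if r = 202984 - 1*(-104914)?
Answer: 3*√48595 ≈ 661.33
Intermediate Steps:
r = 307898 (r = 202984 + 104914 = 307898)
√((88850 - 1*(-40607)) + r) = √((88850 - 1*(-40607)) + 307898) = √((88850 + 40607) + 307898) = √(129457 + 307898) = √437355 = 3*√48595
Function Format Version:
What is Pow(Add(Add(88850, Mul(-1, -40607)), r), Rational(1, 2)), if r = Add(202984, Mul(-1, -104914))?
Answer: Mul(3, Pow(48595, Rational(1, 2))) ≈ 661.33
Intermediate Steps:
r = 307898 (r = Add(202984, 104914) = 307898)
Pow(Add(Add(88850, Mul(-1, -40607)), r), Rational(1, 2)) = Pow(Add(Add(88850, Mul(-1, -40607)), 307898), Rational(1, 2)) = Pow(Add(Add(88850, 40607), 307898), Rational(1, 2)) = Pow(Add(129457, 307898), Rational(1, 2)) = Pow(437355, Rational(1, 2)) = Mul(3, Pow(48595, Rational(1, 2)))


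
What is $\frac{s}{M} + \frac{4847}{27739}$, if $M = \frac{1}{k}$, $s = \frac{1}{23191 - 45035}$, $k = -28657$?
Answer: $\frac{900794391}{605930716} \approx 1.4866$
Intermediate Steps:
$s = - \frac{1}{21844}$ ($s = \frac{1}{-21844} = - \frac{1}{21844} \approx -4.5779 \cdot 10^{-5}$)
$M = - \frac{1}{28657}$ ($M = \frac{1}{-28657} = - \frac{1}{28657} \approx -3.4895 \cdot 10^{-5}$)
$\frac{s}{M} + \frac{4847}{27739} = - \frac{1}{21844 \left(- \frac{1}{28657}\right)} + \frac{4847}{27739} = \left(- \frac{1}{21844}\right) \left(-28657\right) + 4847 \cdot \frac{1}{27739} = \frac{28657}{21844} + \frac{4847}{27739} = \frac{900794391}{605930716}$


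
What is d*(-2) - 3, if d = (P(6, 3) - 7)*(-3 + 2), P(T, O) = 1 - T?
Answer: -27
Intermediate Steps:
d = 12 (d = ((1 - 1*6) - 7)*(-3 + 2) = ((1 - 6) - 7)*(-1) = (-5 - 7)*(-1) = -12*(-1) = 12)
d*(-2) - 3 = 12*(-2) - 3 = -24 - 3 = -27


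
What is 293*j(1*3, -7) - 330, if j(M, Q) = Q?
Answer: -2381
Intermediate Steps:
293*j(1*3, -7) - 330 = 293*(-7) - 330 = -2051 - 330 = -2381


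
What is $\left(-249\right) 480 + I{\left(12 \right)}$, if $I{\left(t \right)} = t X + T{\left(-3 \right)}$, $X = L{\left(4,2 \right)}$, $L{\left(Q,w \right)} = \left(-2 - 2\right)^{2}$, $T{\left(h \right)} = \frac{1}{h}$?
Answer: $- \frac{357985}{3} \approx -1.1933 \cdot 10^{5}$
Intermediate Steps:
$L{\left(Q,w \right)} = 16$ ($L{\left(Q,w \right)} = \left(-4\right)^{2} = 16$)
$X = 16$
$I{\left(t \right)} = - \frac{1}{3} + 16 t$ ($I{\left(t \right)} = t 16 + \frac{1}{-3} = 16 t - \frac{1}{3} = - \frac{1}{3} + 16 t$)
$\left(-249\right) 480 + I{\left(12 \right)} = \left(-249\right) 480 + \left(- \frac{1}{3} + 16 \cdot 12\right) = -119520 + \left(- \frac{1}{3} + 192\right) = -119520 + \frac{575}{3} = - \frac{357985}{3}$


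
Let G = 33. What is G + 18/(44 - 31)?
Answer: 447/13 ≈ 34.385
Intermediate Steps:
G + 18/(44 - 31) = 33 + 18/(44 - 31) = 33 + 18/13 = 447/13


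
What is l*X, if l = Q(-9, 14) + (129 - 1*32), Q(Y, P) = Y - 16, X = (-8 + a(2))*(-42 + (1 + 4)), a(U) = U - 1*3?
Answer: 23976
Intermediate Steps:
a(U) = -3 + U (a(U) = U - 3 = -3 + U)
X = 333 (X = (-8 + (-3 + 2))*(-42 + (1 + 4)) = (-8 - 1)*(-42 + 5) = -9*(-37) = 333)
Q(Y, P) = -16 + Y
l = 72 (l = (-16 - 9) + (129 - 1*32) = -25 + (129 - 32) = -25 + 97 = 72)
l*X = 72*333 = 23976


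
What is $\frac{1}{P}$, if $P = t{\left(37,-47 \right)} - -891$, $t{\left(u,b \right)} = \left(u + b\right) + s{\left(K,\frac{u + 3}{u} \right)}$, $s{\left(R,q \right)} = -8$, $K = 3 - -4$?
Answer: $\frac{1}{873} \approx 0.0011455$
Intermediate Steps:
$K = 7$ ($K = 3 + 4 = 7$)
$t{\left(u,b \right)} = -8 + b + u$ ($t{\left(u,b \right)} = \left(u + b\right) - 8 = \left(b + u\right) - 8 = -8 + b + u$)
$P = 873$ ($P = \left(-8 - 47 + 37\right) - -891 = -18 + 891 = 873$)
$\frac{1}{P} = \frac{1}{873}$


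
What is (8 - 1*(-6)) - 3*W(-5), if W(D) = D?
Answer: 29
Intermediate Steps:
(8 - 1*(-6)) - 3*W(-5) = (8 - 1*(-6)) - 3*(-5) = (8 + 6) + 15 = 14 + 15 = 29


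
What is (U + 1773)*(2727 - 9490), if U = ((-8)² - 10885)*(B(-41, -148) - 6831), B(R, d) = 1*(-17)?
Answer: -501165223503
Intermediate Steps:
B(R, d) = -17
U = 74102208 (U = ((-8)² - 10885)*(-17 - 6831) = (64 - 10885)*(-6848) = -10821*(-6848) = 74102208)
(U + 1773)*(2727 - 9490) = (74102208 + 1773)*(2727 - 9490) = 74103981*(-6763) = -501165223503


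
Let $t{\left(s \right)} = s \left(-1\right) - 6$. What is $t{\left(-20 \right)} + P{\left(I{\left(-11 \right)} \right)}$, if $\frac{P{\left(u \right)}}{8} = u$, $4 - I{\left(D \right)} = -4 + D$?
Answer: $166$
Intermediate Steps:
$t{\left(s \right)} = -6 - s$ ($t{\left(s \right)} = - s - 6 = -6 - s$)
$I{\left(D \right)} = 8 - D$ ($I{\left(D \right)} = 4 - \left(-4 + D\right) = 8 - D$)
$P{\left(u \right)} = 8 u$
$t{\left(-20 \right)} + P{\left(I{\left(-11 \right)} \right)} = \left(-6 - -20\right) + 8 \left(8 - -11\right) = \left(-6 + 20\right) + 8 \left(8 + 11\right) = 14 + 8 \cdot 19 = 14 + 152 = 166$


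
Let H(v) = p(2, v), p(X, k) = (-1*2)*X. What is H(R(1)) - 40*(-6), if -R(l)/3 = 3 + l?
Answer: 236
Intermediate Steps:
R(l) = -9 - 3*l (R(l) = -3*(3 + l) = -9 - 3*l)
p(X, k) = -2*X
H(v) = -4 (H(v) = -2*2 = -4)
H(R(1)) - 40*(-6) = -4 - 40*(-6) = -4 + 240 = 236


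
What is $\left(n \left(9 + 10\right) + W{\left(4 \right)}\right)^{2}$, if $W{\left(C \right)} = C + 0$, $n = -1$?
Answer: $225$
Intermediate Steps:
$W{\left(C \right)} = C$
$\left(n \left(9 + 10\right) + W{\left(4 \right)}\right)^{2} = \left(- (9 + 10) + 4\right)^{2} = \left(\left(-1\right) 19 + 4\right)^{2} = \left(-19 + 4\right)^{2} = \left(-15\right)^{2} = 225$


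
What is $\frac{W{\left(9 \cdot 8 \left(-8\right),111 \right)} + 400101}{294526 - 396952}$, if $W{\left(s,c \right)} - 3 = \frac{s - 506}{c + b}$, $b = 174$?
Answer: $- \frac{57014279}{14595705} \approx -3.9062$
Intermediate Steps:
$W{\left(s,c \right)} = 3 + \frac{-506 + s}{174 + c}$ ($W{\left(s,c \right)} = 3 + \frac{s - 506}{c + 174} = 3 + \frac{-506 + s}{174 + c}$)
$\frac{W{\left(9 \cdot 8 \left(-8\right),111 \right)} + 400101}{294526 - 396952} = \frac{\frac{16 + 9 \cdot 8 \left(-8\right) + 3 \cdot 111}{174 + 111} + 400101}{294526 - 396952} = \frac{\frac{16 + 72 \left(-8\right) + 333}{285} + 400101}{-102426} = \left(\frac{16 - 576 + 333}{285} + 400101\right) \left(- \frac{1}{102426}\right) = \left(\frac{1}{285} \left(-227\right) + 400101\right) \left(- \frac{1}{102426}\right) = \left(- \frac{227}{285} + 400101\right) \left(- \frac{1}{102426}\right) = \frac{114028558}{285} \left(- \frac{1}{102426}\right) = - \frac{57014279}{14595705}$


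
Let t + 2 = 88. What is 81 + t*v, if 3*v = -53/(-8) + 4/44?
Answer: 12035/44 ≈ 273.52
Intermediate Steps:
t = 86 (t = -2 + 88 = 86)
v = 197/88 (v = (-53/(-8) + 4/44)/3 = (-53*(-1/8) + 4*(1/44))/3 = (53/8 + 1/11)/3 = (1/3)*(591/88) = 197/88 ≈ 2.2386)
81 + t*v = 81 + 86*(197/88) = 81 + 8471/44 = 12035/44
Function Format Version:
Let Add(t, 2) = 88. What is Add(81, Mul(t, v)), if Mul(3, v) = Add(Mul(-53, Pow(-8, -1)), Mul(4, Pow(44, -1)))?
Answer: Rational(12035, 44) ≈ 273.52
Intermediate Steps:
t = 86 (t = Add(-2, 88) = 86)
v = Rational(197, 88) (v = Mul(Rational(1, 3), Add(Mul(-53, Pow(-8, -1)), Mul(4, Pow(44, -1)))) = Mul(Rational(1, 3), Add(Mul(-53, Rational(-1, 8)), Mul(4, Rational(1, 44)))) = Mul(Rational(1, 3), Add(Rational(53, 8), Rational(1, 11))) = Mul(Rational(1, 3), Rational(591, 88)) = Rational(197, 88) ≈ 2.2386)
Add(81, Mul(t, v)) = Add(81, Mul(86, Rational(197, 88))) = Add(81, Rational(8471, 44)) = Rational(12035, 44)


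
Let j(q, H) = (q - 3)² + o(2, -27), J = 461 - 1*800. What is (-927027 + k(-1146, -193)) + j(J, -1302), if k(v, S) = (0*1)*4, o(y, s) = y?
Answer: -810061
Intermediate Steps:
k(v, S) = 0 (k(v, S) = 0*4 = 0)
J = -339 (J = 461 - 800 = -339)
j(q, H) = 2 + (-3 + q)² (j(q, H) = (q - 3)² + 2 = (-3 + q)² + 2 = 2 + (-3 + q)²)
(-927027 + k(-1146, -193)) + j(J, -1302) = (-927027 + 0) + (2 + (-3 - 339)²) = -927027 + (2 + (-342)²) = -927027 + (2 + 116964) = -927027 + 116966 = -810061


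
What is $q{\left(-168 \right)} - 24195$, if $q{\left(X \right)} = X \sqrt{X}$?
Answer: $-24195 - 336 i \sqrt{42} \approx -24195.0 - 2177.5 i$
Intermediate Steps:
$q{\left(X \right)} = X^{\frac{3}{2}}$
$q{\left(-168 \right)} - 24195 = \left(-168\right)^{\frac{3}{2}} - 24195 = - 336 i \sqrt{42} - 24195 = -24195 - 336 i \sqrt{42}$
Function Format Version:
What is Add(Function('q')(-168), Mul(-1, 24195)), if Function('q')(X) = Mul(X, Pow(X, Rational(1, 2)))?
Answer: Add(-24195, Mul(-336, I, Pow(42, Rational(1, 2)))) ≈ Add(-24195., Mul(-2177.5, I))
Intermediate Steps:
Function('q')(X) = Pow(X, Rational(3, 2))
Add(Function('q')(-168), Mul(-1, 24195)) = Add(Pow(-168, Rational(3, 2)), Mul(-1, 24195)) = Add(Mul(-336, I, Pow(42, Rational(1, 2))), -24195) = Add(-24195, Mul(-336, I, Pow(42, Rational(1, 2))))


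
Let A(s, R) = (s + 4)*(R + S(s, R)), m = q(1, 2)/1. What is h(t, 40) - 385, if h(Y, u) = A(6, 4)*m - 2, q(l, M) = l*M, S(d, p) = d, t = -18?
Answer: -187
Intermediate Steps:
q(l, M) = M*l
m = 2 (m = (2*1)/1 = 2*1 = 2)
A(s, R) = (4 + s)*(R + s) (A(s, R) = (s + 4)*(R + s) = (4 + s)*(R + s))
h(Y, u) = 198 (h(Y, u) = (6**2 + 4*4 + 4*6 + 4*6)*2 - 2 = (36 + 16 + 24 + 24)*2 - 2 = 100*2 - 2 = 200 - 2 = 198)
h(t, 40) - 385 = 198 - 385 = -187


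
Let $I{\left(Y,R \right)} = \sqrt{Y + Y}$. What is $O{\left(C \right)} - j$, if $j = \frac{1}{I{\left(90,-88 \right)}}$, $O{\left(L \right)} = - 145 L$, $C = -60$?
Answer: $8700 - \frac{\sqrt{5}}{30} \approx 8699.9$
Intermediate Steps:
$I{\left(Y,R \right)} = \sqrt{2} \sqrt{Y}$ ($I{\left(Y,R \right)} = \sqrt{2 Y} = \sqrt{2} \sqrt{Y}$)
$j = \frac{\sqrt{5}}{30}$ ($j = \frac{1}{\sqrt{2} \sqrt{90}} = \frac{1}{\sqrt{2} \cdot 3 \sqrt{10}} = \frac{1}{6 \sqrt{5}} = \frac{\sqrt{5}}{30} \approx 0.074536$)
$O{\left(C \right)} - j = \left(-145\right) \left(-60\right) - \frac{\sqrt{5}}{30} = 8700 - \frac{\sqrt{5}}{30}$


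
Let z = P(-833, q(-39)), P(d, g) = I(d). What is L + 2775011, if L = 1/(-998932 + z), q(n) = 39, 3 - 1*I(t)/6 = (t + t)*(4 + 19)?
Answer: 2134000109065/769006 ≈ 2.7750e+6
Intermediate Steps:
I(t) = 18 - 276*t (I(t) = 18 - 6*(t + t)*(4 + 19) = 18 - 6*2*t*23 = 18 - 276*t)
P(d, g) = 18 - 276*d
z = 229926 (z = 18 - 276*(-833) = 18 + 229908 = 229926)
L = -1/769006 (L = 1/(-998932 + 229926) = 1/(-769006) = -1/769006 ≈ -1.3004e-6)
L + 2775011 = -1/769006 + 2775011 = 2134000109065/769006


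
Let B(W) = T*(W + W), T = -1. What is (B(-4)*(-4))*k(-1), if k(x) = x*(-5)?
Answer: -160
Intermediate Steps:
k(x) = -5*x
B(W) = -2*W (B(W) = -(W + W) = -2*W)
(B(-4)*(-4))*k(-1) = (-2*(-4)*(-4))*(-5*(-1)) = (8*(-4))*5 = -32*5 = -160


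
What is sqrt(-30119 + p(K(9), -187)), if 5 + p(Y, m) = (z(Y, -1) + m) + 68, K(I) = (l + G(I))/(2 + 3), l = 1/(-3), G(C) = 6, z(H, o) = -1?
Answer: 2*I*sqrt(7561) ≈ 173.91*I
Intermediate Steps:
l = -1/3 (l = 1*(-1/3) = -1/3 ≈ -0.33333)
K(I) = 17/15 (K(I) = (-1/3 + 6)/(2 + 3) = (17/3)/5 = (17/3)*(1/5) = 17/15)
p(Y, m) = 62 + m (p(Y, m) = -5 + ((-1 + m) + 68) = -5 + (67 + m) = 62 + m)
sqrt(-30119 + p(K(9), -187)) = sqrt(-30119 + (62 - 187)) = sqrt(-30119 - 125) = sqrt(-30244) = 2*I*sqrt(7561)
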